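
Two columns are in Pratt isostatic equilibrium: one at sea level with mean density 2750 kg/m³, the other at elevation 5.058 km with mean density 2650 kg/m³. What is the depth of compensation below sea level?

134 km

ρ_ref D = ρ (D + h) → D (ρ_ref − ρ) = ρ h.
D = ρ h/(ρ_ref − ρ) = 2650 × 5.058 km/(2750 − 2650) = 134 km.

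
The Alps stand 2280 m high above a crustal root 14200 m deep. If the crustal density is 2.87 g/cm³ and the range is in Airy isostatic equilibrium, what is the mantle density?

3.33 g/cm³

Airy balance: ρ_c h = (ρ_m − ρ_c) r → ρ_m = ρ_c (1 + h/r).
ρ_m = 2.87 × (1 + 2280 m/14200 m) = 3.33 g/cm³.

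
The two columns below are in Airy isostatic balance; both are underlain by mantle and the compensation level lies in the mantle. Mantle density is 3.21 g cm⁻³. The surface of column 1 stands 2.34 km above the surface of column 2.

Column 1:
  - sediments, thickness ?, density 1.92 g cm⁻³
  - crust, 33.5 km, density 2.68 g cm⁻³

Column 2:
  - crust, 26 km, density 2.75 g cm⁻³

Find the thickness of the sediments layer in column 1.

Take the compensation level at the base of the deeper column (depth z_c below the surface of column 1) and equate Σ ρ_i t_i down to z_c; mantle fills any gap and the z_c terms cancel.
Column 1: x×1.92 + 33.5×2.68 + (z_c − 33.5 − x)×3.21
Column 2: 2.34×0 + 26×2.75 + (z_c − 2.34 − 26)×3.21
The z_c×3.21 term appears on both sides and cancels. Collect the known terms of each column as K = Σ(ρt)_known − 3.21 × (depth of known layers): K_1 = 89.78 − 3.21×33.5 = −17.755; K_2 = 71.5 − 3.21×(2.34 + 26) = −19.4714.
Balance: K_1 − x×(3.21 − 1.92) = K_2, so x = (K_1 − K_2)/(3.21 − 1.92) = 1.7164/1.29 = 1.33 km.

1.33 km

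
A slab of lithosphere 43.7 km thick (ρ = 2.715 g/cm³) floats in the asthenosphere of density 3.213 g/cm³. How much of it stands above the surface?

6.77 km

Floating equilibrium: submerged depth d = t ρ_obj/ρ_fluid = 43.7 km × 2.715/3.213 = 36.93 km.
Freeboard = t − d = 43.7 km − 36.93 km = 6.77 km.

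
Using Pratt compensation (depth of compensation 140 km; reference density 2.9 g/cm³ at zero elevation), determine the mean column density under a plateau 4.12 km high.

Pratt balance: ρ_ref D = ρ (D + h).
ρ = ρ_ref D/(D + h) = 2.9 × 140 km/(140 km + 4.12 km) = 2.82 g/cm³.

2.82 g/cm³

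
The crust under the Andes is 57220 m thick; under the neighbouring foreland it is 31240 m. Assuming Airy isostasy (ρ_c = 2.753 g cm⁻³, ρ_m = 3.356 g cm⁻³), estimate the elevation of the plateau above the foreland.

Excess crust Δ = 57220 m − 31240 m = 25980 m, split between elevation h and root r with h + r = Δ.
Airy balance ρ_c h = (ρ_m − ρ_c) r gives r = h ρ_c/(ρ_m − ρ_c), so h (1 + ρ_c/(ρ_m − ρ_c)) = Δ, i.e. h = Δ (ρ_m − ρ_c)/ρ_m.
h = 25980 m × 0.603/3.356 = 4670 m.

4670 m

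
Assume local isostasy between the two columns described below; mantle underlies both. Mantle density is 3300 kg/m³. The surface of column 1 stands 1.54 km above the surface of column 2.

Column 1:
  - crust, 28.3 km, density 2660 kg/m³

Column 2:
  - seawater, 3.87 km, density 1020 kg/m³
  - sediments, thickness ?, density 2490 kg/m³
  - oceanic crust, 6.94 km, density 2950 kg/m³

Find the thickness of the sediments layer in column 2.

Take the compensation level at the base of the deeper column (depth z_c below the surface of column 1) and equate Σ ρ_i t_i down to z_c; mantle fills any gap and the z_c terms cancel.
Column 1: 28.3×2660 + (z_c − 28.3)×3300
Column 2: 1.54×0 + 3.87×1020 + x×2490 + 6.94×2950 + (z_c − 1.54 − 10.81 − x)×3300
The z_c×3300 term appears on both sides and cancels. Collect the known terms of each column as K = Σ(ρt)_known − 3300 × (depth of known layers): K_1 = 75278 − 3300×28.3 = −18112; K_2 = 24420.4 − 3300×(1.54 + 10.81) = −16334.6.
Balance: K_1 = K_2 − x×(3300 − 2490), so x = (K_2 − K_1)/(3300 − 2490) = 1777.4/810 = 2.19 km.

2.19 km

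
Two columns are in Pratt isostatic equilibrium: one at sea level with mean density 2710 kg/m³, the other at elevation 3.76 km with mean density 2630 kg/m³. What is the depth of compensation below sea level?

124 km

ρ_ref D = ρ (D + h) → D (ρ_ref − ρ) = ρ h.
D = ρ h/(ρ_ref − ρ) = 2630 × 3.76 km/(2710 − 2630) = 124 km.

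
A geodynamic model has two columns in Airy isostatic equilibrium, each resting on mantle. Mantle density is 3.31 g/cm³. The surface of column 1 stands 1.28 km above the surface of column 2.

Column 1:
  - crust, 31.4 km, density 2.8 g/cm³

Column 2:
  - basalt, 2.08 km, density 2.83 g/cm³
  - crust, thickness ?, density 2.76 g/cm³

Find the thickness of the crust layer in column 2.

19.6 km

Take the compensation level at the base of the deeper column (depth z_c below the surface of column 1) and equate Σ ρ_i t_i down to z_c; mantle fills any gap and the z_c terms cancel.
Column 1: 31.4×2.8 + (z_c − 31.4)×3.31
Column 2: 1.28×0 + 2.08×2.83 + x×2.76 + (z_c − 1.28 − 2.08 − x)×3.31
The z_c×3.31 term appears on both sides and cancels. Collect the known terms of each column as K = Σ(ρt)_known − 3.31 × (depth of known layers): K_1 = 87.92 − 3.31×31.4 = −16.014; K_2 = 5.8864 − 3.31×(1.28 + 2.08) = −5.2352.
Balance: K_1 = K_2 − x×(3.31 − 2.76), so x = (K_2 − K_1)/(3.31 − 2.76) = 10.7788/0.55 = 19.6 km.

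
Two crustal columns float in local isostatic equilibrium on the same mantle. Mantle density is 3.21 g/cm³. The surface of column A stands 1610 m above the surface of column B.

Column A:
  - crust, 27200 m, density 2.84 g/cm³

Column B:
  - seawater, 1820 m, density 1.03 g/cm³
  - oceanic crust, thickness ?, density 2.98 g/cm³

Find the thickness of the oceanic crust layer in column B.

Take the compensation level at the base of the deeper column (depth z_c below the surface of column A) and equate Σ ρ_i t_i down to z_c; mantle fills any gap and the z_c terms cancel.
Column A: 27200×2.84 + (z_c − 27200)×3.21
Column B: 1610×0 + 1820×1.03 + x×2.98 + (z_c − 1610 − 1820 − x)×3.21
The z_c×3.21 term appears on both sides and cancels. Collect the known terms of each column as K = Σ(ρt)_known − 3.21 × (depth of known layers): K_A = 77248 − 3.21×27200 = −10064; K_B = 1874.6 − 3.21×(1610 + 1820) = −9135.7.
Balance: K_A = K_B − x×(3.21 − 2.98), so x = (K_B − K_A)/(3.21 − 2.98) = 928.3/0.23 = 4040 m.

4040 m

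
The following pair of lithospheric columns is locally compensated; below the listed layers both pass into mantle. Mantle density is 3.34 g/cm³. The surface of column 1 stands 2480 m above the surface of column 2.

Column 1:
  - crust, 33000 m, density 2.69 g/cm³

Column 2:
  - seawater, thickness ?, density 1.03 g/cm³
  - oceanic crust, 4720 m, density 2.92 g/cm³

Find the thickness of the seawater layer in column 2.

Take the compensation level at the base of the deeper column (depth z_c below the surface of column 1) and equate Σ ρ_i t_i down to z_c; mantle fills any gap and the z_c terms cancel.
Column 1: 33000×2.69 + (z_c − 33000)×3.34
Column 2: 2480×0 + x×1.03 + 4720×2.92 + (z_c − 2480 − 4720 − x)×3.34
The z_c×3.34 term appears on both sides and cancels. Collect the known terms of each column as K = Σ(ρt)_known − 3.34 × (depth of known layers): K_1 = 88770 − 3.34×33000 = −21450; K_2 = 13782.4 − 3.34×(2480 + 4720) = −10265.6.
Balance: K_1 = K_2 − x×(3.34 − 1.03), so x = (K_2 − K_1)/(3.34 − 1.03) = 11184.4/2.31 = 4840 m.

4840 m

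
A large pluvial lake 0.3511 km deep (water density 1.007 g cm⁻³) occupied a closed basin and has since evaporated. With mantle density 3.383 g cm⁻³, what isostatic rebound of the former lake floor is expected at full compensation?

u = d ρ_w/ρ_m = 0.3511 km × 1.007/3.383 = 0.105 km.

0.105 km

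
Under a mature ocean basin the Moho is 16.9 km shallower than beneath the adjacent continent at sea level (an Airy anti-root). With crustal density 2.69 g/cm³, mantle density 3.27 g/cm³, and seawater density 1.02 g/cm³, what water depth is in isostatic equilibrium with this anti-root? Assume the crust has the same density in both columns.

5.87 km

Replacing a thickness d of crust by seawater at the top must be balanced by replacing crust with mantle at the base: d (ρ_c − ρ_w) = a (ρ_m − ρ_c).
d = a (ρ_m − ρ_c)/(ρ_c − ρ_w) = 16.9 km × 0.58/1.67 = 5.87 km.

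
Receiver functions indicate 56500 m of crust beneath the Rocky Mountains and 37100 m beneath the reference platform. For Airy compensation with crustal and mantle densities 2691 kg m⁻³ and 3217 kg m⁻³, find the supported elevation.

3170 m

Excess crust Δ = 56500 m − 37100 m = 19400 m, split between elevation h and root r with h + r = Δ.
Airy balance ρ_c h = (ρ_m − ρ_c) r gives r = h ρ_c/(ρ_m − ρ_c), so h (1 + ρ_c/(ρ_m − ρ_c)) = Δ, i.e. h = Δ (ρ_m − ρ_c)/ρ_m.
h = 19400 m × 526/3217 = 3170 m.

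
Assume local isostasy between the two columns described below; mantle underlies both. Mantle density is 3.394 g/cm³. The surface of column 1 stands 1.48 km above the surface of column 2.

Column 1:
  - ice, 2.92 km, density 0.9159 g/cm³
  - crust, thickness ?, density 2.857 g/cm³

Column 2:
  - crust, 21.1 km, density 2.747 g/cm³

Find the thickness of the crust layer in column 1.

21.3 km

Take the compensation level at the base of the deeper column (depth z_c below the surface of column 1) and equate Σ ρ_i t_i down to z_c; mantle fills any gap and the z_c terms cancel.
Column 1: 2.92×0.9159 + x×2.857 + (z_c − 2.92 − x)×3.394
Column 2: 1.48×0 + 21.1×2.747 + (z_c − 1.48 − 21.1)×3.394
The z_c×3.394 term appears on both sides and cancels. Collect the known terms of each column as K = Σ(ρt)_known − 3.394 × (depth of known layers): K_1 = 2.674428 − 3.394×2.92 = −7.236052; K_2 = 57.9617 − 3.394×(1.48 + 21.1) = −18.67482.
Balance: K_1 − x×(3.394 − 2.857) = K_2, so x = (K_1 − K_2)/(3.394 − 2.857) = 11.4388/0.537 = 21.3 km.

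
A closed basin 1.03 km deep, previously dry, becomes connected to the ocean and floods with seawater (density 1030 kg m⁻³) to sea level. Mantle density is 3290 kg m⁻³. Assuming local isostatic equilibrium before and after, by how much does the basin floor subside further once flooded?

0.469 km

After flooding the water column is d + s deep. Its weight must equal the weight of mantle displaced by the extra subsidence s: (d + s) ρ_w = s ρ_m.
s = d ρ_w / (ρ_m − ρ_w) = 1.03 km × 1030/(3290 − 1030) = 0.469 km.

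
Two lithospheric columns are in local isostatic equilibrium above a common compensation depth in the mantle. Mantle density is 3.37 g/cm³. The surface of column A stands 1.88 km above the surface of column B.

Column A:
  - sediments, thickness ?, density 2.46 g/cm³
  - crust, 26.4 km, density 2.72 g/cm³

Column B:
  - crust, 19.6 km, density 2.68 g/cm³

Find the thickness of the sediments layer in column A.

Take the compensation level at the base of the deeper column (depth z_c below the surface of column A) and equate Σ ρ_i t_i down to z_c; mantle fills any gap and the z_c terms cancel.
Column A: x×2.46 + 26.4×2.72 + (z_c − 26.4 − x)×3.37
Column B: 1.88×0 + 19.6×2.68 + (z_c − 1.88 − 19.6)×3.37
The z_c×3.37 term appears on both sides and cancels. Collect the known terms of each column as K = Σ(ρt)_known − 3.37 × (depth of known layers): K_A = 71.808 − 3.37×26.4 = −17.16; K_B = 52.528 − 3.37×(1.88 + 19.6) = −19.8596.
Balance: K_A − x×(3.37 − 2.46) = K_B, so x = (K_A − K_B)/(3.37 − 2.46) = 2.6996/0.91 = 2.97 km.

2.97 km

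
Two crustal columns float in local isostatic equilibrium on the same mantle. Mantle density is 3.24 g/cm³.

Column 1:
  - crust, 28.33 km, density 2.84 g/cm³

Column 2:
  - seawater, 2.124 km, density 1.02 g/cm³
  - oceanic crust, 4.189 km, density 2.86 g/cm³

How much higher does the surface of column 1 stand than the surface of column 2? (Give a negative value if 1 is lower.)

1.55 km

For any compensation level in the mantle, the mantle terms cancel and isostasy reduces to e = (Σt_1 − Σt_2) − (Σ(ρt)_1 − Σ(ρt)_2) / ρ_m.
Σt_1 = 28.33 km; Σt_2 = 6.313 km; Σ(ρt)_1 = 80.4572; Σ(ρt)_2 = 14.14702 (in km·g/cm³).
e = (28.33 − 6.313) − (80.4572 − 14.14702) / 3.24 = 1.55 km.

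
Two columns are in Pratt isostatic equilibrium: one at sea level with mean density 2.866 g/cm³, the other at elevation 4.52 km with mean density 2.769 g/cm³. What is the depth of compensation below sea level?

129 km

ρ_ref D = ρ (D + h) → D (ρ_ref − ρ) = ρ h.
D = ρ h/(ρ_ref − ρ) = 2.769 × 4.52 km/(2.866 − 2.769) = 129 km.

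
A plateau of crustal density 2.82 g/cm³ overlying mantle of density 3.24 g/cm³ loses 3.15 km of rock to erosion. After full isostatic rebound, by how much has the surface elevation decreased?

Rebound u = e ρ_c/ρ_m = 3.15 km × 2.82/3.24 = 2.742 km.
Net surface drop = e − u = 3.15 km − 2.742 km = e (ρ_m − ρ_c)/ρ_m = 0.408 km.

0.408 km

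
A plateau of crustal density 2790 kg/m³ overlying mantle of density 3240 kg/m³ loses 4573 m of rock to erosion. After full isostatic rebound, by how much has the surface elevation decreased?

635 m

Rebound u = e ρ_c/ρ_m = 4573 m × 2790/3240 = 3938 m.
Net surface drop = e − u = 4573 m − 3938 m = e (ρ_m − ρ_c)/ρ_m = 635 m.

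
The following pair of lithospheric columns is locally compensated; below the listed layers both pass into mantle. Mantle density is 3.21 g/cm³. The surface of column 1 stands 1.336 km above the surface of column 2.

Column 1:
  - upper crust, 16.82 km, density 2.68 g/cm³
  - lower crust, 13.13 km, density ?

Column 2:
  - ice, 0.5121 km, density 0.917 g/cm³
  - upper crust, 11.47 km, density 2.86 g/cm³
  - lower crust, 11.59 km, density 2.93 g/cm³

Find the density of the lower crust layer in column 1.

Take the compensation level at the base of the deeper column (depth z_c below the surface of column 1) and equate Σ ρ_i t_i down to z_c; mantle fills any gap and the z_c terms cancel.
Column 1: 16.82×2.68 + 13.13×ρ + (z_c − 29.95)×3.21
Column 2: 1.336×0 + 0.5121×0.917 + 11.47×2.86 + 11.59×2.93 + (z_c − 1.336 − 23.5721)×3.21
The z_c×3.21 term appears on both sides and cancels. Collect the known terms of each column as K = Σ(ρt)_known − 3.21 × (depth of known layers): K_1 = 45.0776 − 3.21×29.95 = −51.0619; K_2 = 67.2324957 − 3.21×(1.336 + 23.5721) = −12.7225053.
Balance: K_1 + 13.13×ρ = K_2, so ρ = (K_2 − K_1)/13.13 = 38.3394/13.13 = 2.92 g/cm³.

2.92 g/cm³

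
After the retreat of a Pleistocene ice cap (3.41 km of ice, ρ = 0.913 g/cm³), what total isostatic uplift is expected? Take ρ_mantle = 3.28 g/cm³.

Removing the load lets mantle flow back in; uplift u satisfies ρ_ice t = ρ_m u.
u = t ρ_ice/ρ_m = 3.41 km × 0.913/3.28 = 0.949 km.

0.949 km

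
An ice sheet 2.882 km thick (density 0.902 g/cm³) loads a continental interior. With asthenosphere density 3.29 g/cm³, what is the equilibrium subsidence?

0.79 km

Isostatic balance requires: the ice load ρ_ice t is balanced by mantle displaced below, ρ_m s.
s = t ρ_ice / ρ_m = 2.882 km × 0.902/3.29 = 0.79 km.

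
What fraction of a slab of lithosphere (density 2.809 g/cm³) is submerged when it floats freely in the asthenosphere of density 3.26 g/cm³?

Submerged fraction = ρ_obj/ρ_fluid = 2.809/3.26 = 86.2%.

86.2%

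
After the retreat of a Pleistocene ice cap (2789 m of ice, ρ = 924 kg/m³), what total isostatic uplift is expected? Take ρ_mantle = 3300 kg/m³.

Removing the load lets mantle flow back in; uplift u satisfies ρ_ice t = ρ_m u.
u = t ρ_ice/ρ_m = 2789 m × 924/3300 = 781 m.

781 m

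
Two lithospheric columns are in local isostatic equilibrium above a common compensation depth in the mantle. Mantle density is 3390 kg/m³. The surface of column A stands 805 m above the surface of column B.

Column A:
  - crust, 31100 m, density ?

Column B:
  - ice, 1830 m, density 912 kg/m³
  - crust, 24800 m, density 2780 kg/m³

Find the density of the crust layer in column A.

2670 kg/m³

Take the compensation level at the base of the deeper column (depth z_c below the surface of column A) and equate Σ ρ_i t_i down to z_c; mantle fills any gap and the z_c terms cancel.
Column A: 31100×ρ + (z_c − 31100)×3390
Column B: 805×0 + 1830×912 + 24800×2780 + (z_c − 805 − 26630)×3390
The z_c×3390 term appears on both sides and cancels. Collect the known terms of each column as K = Σ(ρt)_known − 3390 × (depth of known layers): K_A = 0 − 3390×31100 = −105429000; K_B = 70612960 − 3390×(805 + 26630) = −22391690.
Balance: K_A + 31100×ρ = K_B, so ρ = (K_B − K_A)/31100 = 83037300/31100 = 2670 kg/m³.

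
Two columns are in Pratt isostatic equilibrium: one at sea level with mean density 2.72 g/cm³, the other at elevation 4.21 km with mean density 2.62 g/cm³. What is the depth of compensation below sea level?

110 km

ρ_ref D = ρ (D + h) → D (ρ_ref − ρ) = ρ h.
D = ρ h/(ρ_ref − ρ) = 2.62 × 4.21 km/(2.72 − 2.62) = 110 km.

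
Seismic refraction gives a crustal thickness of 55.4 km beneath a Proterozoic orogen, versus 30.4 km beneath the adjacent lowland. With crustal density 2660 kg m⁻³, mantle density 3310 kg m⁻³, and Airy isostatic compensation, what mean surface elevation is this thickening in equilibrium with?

4.91 km

Excess crust Δ = 55.4 km − 30.4 km = 25 km, split between elevation h and root r with h + r = Δ.
Airy balance ρ_c h = (ρ_m − ρ_c) r gives r = h ρ_c/(ρ_m − ρ_c), so h (1 + ρ_c/(ρ_m − ρ_c)) = Δ, i.e. h = Δ (ρ_m − ρ_c)/ρ_m.
h = 25 km × 650/3310 = 4.91 km.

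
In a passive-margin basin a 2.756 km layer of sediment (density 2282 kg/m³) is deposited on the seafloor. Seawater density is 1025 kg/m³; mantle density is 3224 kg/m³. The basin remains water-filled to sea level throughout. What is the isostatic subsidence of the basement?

1.58 km

Submarine loading: the sediment displaces seawater, and the subsidence is in turn flooded, so s (ρ_m − ρ_w) = t (ρ_sed − ρ_w).
s = 2.756 km × (2282 − 1025) / (3224 − 1025) = 1.58 km.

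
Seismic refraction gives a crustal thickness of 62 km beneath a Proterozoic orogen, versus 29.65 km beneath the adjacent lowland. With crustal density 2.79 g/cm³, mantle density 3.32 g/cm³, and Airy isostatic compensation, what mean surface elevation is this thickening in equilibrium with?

Excess crust Δ = 62 km − 29.65 km = 32.35 km, split between elevation h and root r with h + r = Δ.
Airy balance ρ_c h = (ρ_m − ρ_c) r gives r = h ρ_c/(ρ_m − ρ_c), so h (1 + ρ_c/(ρ_m − ρ_c)) = Δ, i.e. h = Δ (ρ_m − ρ_c)/ρ_m.
h = 32.35 km × 0.53/3.32 = 5.16 km.

5.16 km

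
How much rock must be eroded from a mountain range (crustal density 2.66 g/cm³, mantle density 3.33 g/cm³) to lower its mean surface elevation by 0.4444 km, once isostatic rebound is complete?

Net drop Δ = e − u = e − e ρ_c/ρ_m = e (ρ_m − ρ_c)/ρ_m.
e = Δ ρ_m/(ρ_m − ρ_c) = 0.4444 km × 3.33/0.67 = 2.21 km.

2.21 km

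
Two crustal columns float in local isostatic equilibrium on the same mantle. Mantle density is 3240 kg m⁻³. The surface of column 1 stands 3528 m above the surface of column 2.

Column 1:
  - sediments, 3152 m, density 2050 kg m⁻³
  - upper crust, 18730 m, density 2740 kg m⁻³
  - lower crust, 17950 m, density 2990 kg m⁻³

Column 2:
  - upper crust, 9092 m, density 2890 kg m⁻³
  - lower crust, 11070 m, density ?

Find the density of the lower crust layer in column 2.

2970 kg m⁻³

Take the compensation level at the base of the deeper column (depth z_c below the surface of column 1) and equate Σ ρ_i t_i down to z_c; mantle fills any gap and the z_c terms cancel.
Column 1: 3152×2050 + 18730×2740 + 17950×2990 + (z_c − 39832)×3240
Column 2: 3528×0 + 9092×2890 + 11070×ρ + (z_c − 3528 − 20162)×3240
The z_c×3240 term appears on both sides and cancels. Collect the known terms of each column as K = Σ(ρt)_known − 3240 × (depth of known layers): K_1 = 111452300 − 3240×39832 = −17603380; K_2 = 26275880 − 3240×(3528 + 20162) = −50479720.
Balance: K_1 = K_2 + 11070×ρ, so ρ = (K_1 − K_2)/11070 = 32876300/11070 = 2970 kg m⁻³.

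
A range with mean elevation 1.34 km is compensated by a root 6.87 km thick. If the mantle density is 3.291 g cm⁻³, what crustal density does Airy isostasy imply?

2.75 g cm⁻³

ρ_c h = (ρ_m − ρ_c) r → ρ_c (h + r) = ρ_m r → ρ_c = ρ_m r / (h + r).
ρ_c = 3.291 × 6.87 km / (1.34 km + 6.87 km) = 2.75 g cm⁻³.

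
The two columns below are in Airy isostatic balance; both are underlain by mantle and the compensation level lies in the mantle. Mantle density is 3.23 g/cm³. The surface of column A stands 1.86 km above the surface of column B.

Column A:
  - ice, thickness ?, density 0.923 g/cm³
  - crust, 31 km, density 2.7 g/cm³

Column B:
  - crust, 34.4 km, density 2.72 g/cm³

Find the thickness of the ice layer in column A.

3.09 km

Take the compensation level at the base of the deeper column (depth z_c below the surface of column A) and equate Σ ρ_i t_i down to z_c; mantle fills any gap and the z_c terms cancel.
Column A: x×0.923 + 31×2.7 + (z_c − 31 − x)×3.23
Column B: 1.86×0 + 34.4×2.72 + (z_c − 1.86 − 34.4)×3.23
The z_c×3.23 term appears on both sides and cancels. Collect the known terms of each column as K = Σ(ρt)_known − 3.23 × (depth of known layers): K_A = 83.7 − 3.23×31 = −16.43; K_B = 93.568 − 3.23×(1.86 + 34.4) = −23.5518.
Balance: K_A − x×(3.23 − 0.923) = K_B, so x = (K_A − K_B)/(3.23 − 0.923) = 7.1218/2.307 = 3.09 km.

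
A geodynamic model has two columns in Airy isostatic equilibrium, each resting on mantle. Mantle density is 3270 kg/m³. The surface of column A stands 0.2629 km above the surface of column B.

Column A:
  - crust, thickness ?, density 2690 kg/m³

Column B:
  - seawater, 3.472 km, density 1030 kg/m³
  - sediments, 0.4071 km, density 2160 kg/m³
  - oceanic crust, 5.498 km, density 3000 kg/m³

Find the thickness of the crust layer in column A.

18.2 km

Take the compensation level at the base of the deeper column (depth z_c below the surface of column A) and equate Σ ρ_i t_i down to z_c; mantle fills any gap and the z_c terms cancel.
Column A: x×2690 + (z_c − 0 − x)×3270
Column B: 0.2629×0 + 3.472×1030 + 0.4071×2160 + 5.498×3000 + (z_c − 0.2629 − 9.3771)×3270
The z_c×3270 term appears on both sides and cancels. Collect the known terms of each column as K = Σ(ρt)_known − 3270 × (depth of known layers): K_A = 0 − 3270×0 = 0; K_B = 20949.496 − 3270×(0.2629 + 9.3771) = −10573.304.
Balance: K_A − x×(3270 − 2690) = K_B, so x = (K_A − K_B)/(3270 − 2690) = 10573.3/580 = 18.2 km.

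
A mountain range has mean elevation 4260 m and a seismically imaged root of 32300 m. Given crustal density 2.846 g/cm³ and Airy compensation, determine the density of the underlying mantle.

3.22 g/cm³

Airy balance: ρ_c h = (ρ_m − ρ_c) r → ρ_m = ρ_c (1 + h/r).
ρ_m = 2.846 × (1 + 4260 m/32300 m) = 3.22 g/cm³.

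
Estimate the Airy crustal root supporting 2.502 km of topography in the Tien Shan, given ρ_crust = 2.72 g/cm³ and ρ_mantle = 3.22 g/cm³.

13.6 km

For local isostatic compensation: the weight of the topography is balanced by the buoyancy of the root, ρ_c h = (ρ_m − ρ_c) r.
r = h · ρ_c / (ρ_m − ρ_c) = 2.502 km × 2.72 / (3.22 − 2.72) = 13.6 km.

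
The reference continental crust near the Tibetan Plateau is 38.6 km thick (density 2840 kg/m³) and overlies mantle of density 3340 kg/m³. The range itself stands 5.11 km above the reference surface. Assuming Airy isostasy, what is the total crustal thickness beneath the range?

Root depth r = h ρ_c / (ρ_m − ρ_c) = 5.11 km × 2840 / 500 = 29.02 km.
Total thickness = T + h + r = 38.6 km + 5.11 km + 29.02 km = 72.7 km.

72.7 km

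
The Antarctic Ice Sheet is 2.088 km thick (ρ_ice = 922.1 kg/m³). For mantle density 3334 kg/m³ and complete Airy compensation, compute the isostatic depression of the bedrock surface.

By Archimedes' principle applied to the lithosphere: the ice load ρ_ice t is balanced by mantle displaced below, ρ_m s.
s = t ρ_ice / ρ_m = 2.088 km × 922.1/3334 = 0.577 km.

0.577 km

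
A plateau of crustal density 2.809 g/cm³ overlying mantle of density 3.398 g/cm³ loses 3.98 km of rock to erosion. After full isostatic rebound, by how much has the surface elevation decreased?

Rebound u = e ρ_c/ρ_m = 3.98 km × 2.809/3.398 = 3.29 km.
Net surface drop = e − u = 3.98 km − 3.29 km = e (ρ_m − ρ_c)/ρ_m = 0.69 km.

0.69 km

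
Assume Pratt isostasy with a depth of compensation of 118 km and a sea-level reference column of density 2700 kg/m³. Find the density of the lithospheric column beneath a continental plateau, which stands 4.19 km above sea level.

Pratt balance: ρ_ref D = ρ (D + h).
ρ = ρ_ref D/(D + h) = 2700 × 118 km/(118 km + 4.19 km) = 2610 kg/m³.

2610 kg/m³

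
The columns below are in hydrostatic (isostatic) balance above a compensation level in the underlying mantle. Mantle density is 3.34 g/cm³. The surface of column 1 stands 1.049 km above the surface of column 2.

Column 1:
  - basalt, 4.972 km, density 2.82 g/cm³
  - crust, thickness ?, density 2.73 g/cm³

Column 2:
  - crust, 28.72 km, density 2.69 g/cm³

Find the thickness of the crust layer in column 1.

32.1 km

Take the compensation level at the base of the deeper column (depth z_c below the surface of column 1) and equate Σ ρ_i t_i down to z_c; mantle fills any gap and the z_c terms cancel.
Column 1: 4.972×2.82 + x×2.73 + (z_c − 4.972 − x)×3.34
Column 2: 1.049×0 + 28.72×2.69 + (z_c − 1.049 − 28.72)×3.34
The z_c×3.34 term appears on both sides and cancels. Collect the known terms of each column as K = Σ(ρt)_known − 3.34 × (depth of known layers): K_1 = 14.02104 − 3.34×4.972 = −2.58544; K_2 = 77.2568 − 3.34×(1.049 + 28.72) = −22.17166.
Balance: K_1 − x×(3.34 − 2.73) = K_2, so x = (K_1 − K_2)/(3.34 − 2.73) = 19.5862/0.61 = 32.1 km.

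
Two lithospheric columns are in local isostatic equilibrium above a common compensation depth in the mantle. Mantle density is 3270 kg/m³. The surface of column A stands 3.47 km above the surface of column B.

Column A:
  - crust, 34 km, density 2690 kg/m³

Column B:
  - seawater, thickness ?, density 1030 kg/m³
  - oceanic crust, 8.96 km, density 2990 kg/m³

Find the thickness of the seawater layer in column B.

Take the compensation level at the base of the deeper column (depth z_c below the surface of column A) and equate Σ ρ_i t_i down to z_c; mantle fills any gap and the z_c terms cancel.
Column A: 34×2690 + (z_c − 34)×3270
Column B: 3.47×0 + x×1030 + 8.96×2990 + (z_c − 3.47 − 8.96 − x)×3270
The z_c×3270 term appears on both sides and cancels. Collect the known terms of each column as K = Σ(ρt)_known − 3270 × (depth of known layers): K_A = 91460 − 3270×34 = −19720; K_B = 26790.4 − 3270×(3.47 + 8.96) = −13855.7.
Balance: K_A = K_B − x×(3270 − 1030), so x = (K_B − K_A)/(3270 − 1030) = 5864.3/2240 = 2.62 km.

2.62 km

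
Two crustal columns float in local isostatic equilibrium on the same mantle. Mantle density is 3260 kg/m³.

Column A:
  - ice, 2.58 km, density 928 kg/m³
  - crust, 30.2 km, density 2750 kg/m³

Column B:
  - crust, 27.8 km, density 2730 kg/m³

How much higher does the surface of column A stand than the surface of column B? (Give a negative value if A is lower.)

For any compensation level in the mantle, the mantle terms cancel and isostasy reduces to e = (Σt_A − Σt_B) − (Σ(ρt)_A − Σ(ρt)_B) / ρ_m.
Σt_A = 32.78 km; Σt_B = 27.8 km; Σ(ρt)_A = 85444.24; Σ(ρt)_B = 75894 (in km·kg/m³).
e = (32.78 − 27.8) − (85444.24 − 75894) / 3260 = 2.05 km.

2.05 km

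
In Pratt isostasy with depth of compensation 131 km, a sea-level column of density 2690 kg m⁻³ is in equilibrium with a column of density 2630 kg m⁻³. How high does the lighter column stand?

ρ_ref D = ρ (D + h) → h = D (ρ_ref − ρ)/ρ.
h = 131 km × (2690 − 2630)/2630 = 2.99 km.

2.99 km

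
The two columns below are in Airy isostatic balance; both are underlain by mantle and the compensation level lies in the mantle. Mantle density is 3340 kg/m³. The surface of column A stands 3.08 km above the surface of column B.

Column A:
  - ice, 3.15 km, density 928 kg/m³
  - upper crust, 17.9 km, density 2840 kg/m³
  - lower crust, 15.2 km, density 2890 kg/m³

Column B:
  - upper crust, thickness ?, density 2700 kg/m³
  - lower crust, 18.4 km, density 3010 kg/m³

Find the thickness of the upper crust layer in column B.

Take the compensation level at the base of the deeper column (depth z_c below the surface of column A) and equate Σ ρ_i t_i down to z_c; mantle fills any gap and the z_c terms cancel.
Column A: 3.15×928 + 17.9×2840 + 15.2×2890 + (z_c − 36.25)×3340
Column B: 3.08×0 + x×2700 + 18.4×3010 + (z_c − 3.08 − 18.4 − x)×3340
The z_c×3340 term appears on both sides and cancels. Collect the known terms of each column as K = Σ(ρt)_known − 3340 × (depth of known layers): K_A = 97687.2 − 3340×36.25 = −23387.8; K_B = 55384 − 3340×(3.08 + 18.4) = −16359.2.
Balance: K_A = K_B − x×(3340 − 2700), so x = (K_B − K_A)/(3340 − 2700) = 7028.6/640 = 11 km.

11 km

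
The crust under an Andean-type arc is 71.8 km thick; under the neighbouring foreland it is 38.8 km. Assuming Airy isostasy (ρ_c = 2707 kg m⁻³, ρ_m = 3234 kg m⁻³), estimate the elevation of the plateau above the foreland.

Excess crust Δ = 71.8 km − 38.8 km = 33 km, split between elevation h and root r with h + r = Δ.
Airy balance ρ_c h = (ρ_m − ρ_c) r gives r = h ρ_c/(ρ_m − ρ_c), so h (1 + ρ_c/(ρ_m − ρ_c)) = Δ, i.e. h = Δ (ρ_m − ρ_c)/ρ_m.
h = 33 km × 527/3234 = 5.38 km.

5.38 km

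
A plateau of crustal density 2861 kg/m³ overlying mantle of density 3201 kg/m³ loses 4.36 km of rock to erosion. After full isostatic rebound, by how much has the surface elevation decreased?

Rebound u = e ρ_c/ρ_m = 4.36 km × 2861/3201 = 3.897 km.
Net surface drop = e − u = 4.36 km − 3.897 km = e (ρ_m − ρ_c)/ρ_m = 0.463 km.

0.463 km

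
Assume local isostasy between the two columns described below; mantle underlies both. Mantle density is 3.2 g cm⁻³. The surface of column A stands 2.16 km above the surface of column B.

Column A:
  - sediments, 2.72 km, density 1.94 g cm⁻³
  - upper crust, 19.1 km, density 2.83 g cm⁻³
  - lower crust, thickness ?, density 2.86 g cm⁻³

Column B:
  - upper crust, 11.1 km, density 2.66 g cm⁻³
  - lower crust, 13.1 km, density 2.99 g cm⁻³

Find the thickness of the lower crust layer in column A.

Take the compensation level at the base of the deeper column (depth z_c below the surface of column A) and equate Σ ρ_i t_i down to z_c; mantle fills any gap and the z_c terms cancel.
Column A: 2.72×1.94 + 19.1×2.83 + x×2.86 + (z_c − 21.82 − x)×3.2
Column B: 2.16×0 + 11.1×2.66 + 13.1×2.99 + (z_c − 2.16 − 24.2)×3.2
The z_c×3.2 term appears on both sides and cancels. Collect the known terms of each column as K = Σ(ρt)_known − 3.2 × (depth of known layers): K_A = 59.3298 − 3.2×21.82 = −10.4942; K_B = 68.695 − 3.2×(2.16 + 24.2) = −15.657.
Balance: K_A − x×(3.2 − 2.86) = K_B, so x = (K_A − K_B)/(3.2 − 2.86) = 5.1628/0.34 = 15.2 km.

15.2 km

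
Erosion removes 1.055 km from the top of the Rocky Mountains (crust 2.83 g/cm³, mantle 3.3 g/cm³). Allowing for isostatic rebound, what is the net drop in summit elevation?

Rebound u = e ρ_c/ρ_m = 1.055 km × 2.83/3.3 = 0.9047 km.
Net surface drop = e − u = 1.055 km − 0.9047 km = e (ρ_m − ρ_c)/ρ_m = 0.15 km.

0.15 km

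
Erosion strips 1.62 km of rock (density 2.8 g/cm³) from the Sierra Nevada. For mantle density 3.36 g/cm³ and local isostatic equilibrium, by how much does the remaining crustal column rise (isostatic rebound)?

Unloading: uplift u = e ρ_c/ρ_m = 1.62 km × 2.8/3.36 = 1.35 km.

1.35 km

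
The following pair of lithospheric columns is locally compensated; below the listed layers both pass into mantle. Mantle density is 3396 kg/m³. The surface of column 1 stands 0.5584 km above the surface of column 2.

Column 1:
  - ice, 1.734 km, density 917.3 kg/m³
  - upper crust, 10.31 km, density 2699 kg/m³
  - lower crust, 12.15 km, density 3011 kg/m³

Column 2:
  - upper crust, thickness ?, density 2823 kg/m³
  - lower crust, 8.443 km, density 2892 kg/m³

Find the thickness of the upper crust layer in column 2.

17.5 km

Take the compensation level at the base of the deeper column (depth z_c below the surface of column 1) and equate Σ ρ_i t_i down to z_c; mantle fills any gap and the z_c terms cancel.
Column 1: 1.734×917.3 + 10.31×2699 + 12.15×3011 + (z_c − 24.194)×3396
Column 2: 0.5584×0 + x×2823 + 8.443×2892 + (z_c − 0.5584 − 8.443 − x)×3396
The z_c×3396 term appears on both sides and cancels. Collect the known terms of each column as K = Σ(ρt)_known − 3396 × (depth of known layers): K_1 = 66000.9382 − 3396×24.194 = −16161.8858; K_2 = 24417.156 − 3396×(0.5584 + 8.443) = −6151.5984.
Balance: K_1 = K_2 − x×(3396 − 2823), so x = (K_2 − K_1)/(3396 − 2823) = 10010.3/573 = 17.5 km.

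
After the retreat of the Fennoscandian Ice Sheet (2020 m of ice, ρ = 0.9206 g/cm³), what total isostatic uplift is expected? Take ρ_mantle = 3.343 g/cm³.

556 m

Removing the load lets mantle flow back in; uplift u satisfies ρ_ice t = ρ_m u.
u = t ρ_ice/ρ_m = 2020 m × 0.9206/3.343 = 556 m.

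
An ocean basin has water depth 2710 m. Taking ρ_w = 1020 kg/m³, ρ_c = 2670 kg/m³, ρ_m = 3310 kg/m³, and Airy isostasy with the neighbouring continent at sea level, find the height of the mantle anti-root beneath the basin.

6990 m

By Archimedes' principle applied to the lithosphere: replacing crust with seawater at the top is compensated by replacing crust with mantle at the base: d (ρ_c − ρ_w) = a (ρ_m − ρ_c).
a = d (ρ_c − ρ_w)/(ρ_m − ρ_c) = 2710 m × 1650/640 = 6990 m.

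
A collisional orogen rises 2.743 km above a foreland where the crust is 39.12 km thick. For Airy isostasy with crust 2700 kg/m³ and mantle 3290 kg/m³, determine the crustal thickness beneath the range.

Root depth r = h ρ_c / (ρ_m − ρ_c) = 2.743 km × 2700 / 590 = 12.55 km.
Total thickness = T + h + r = 39.12 km + 2.743 km + 12.55 km = 54.4 km.

54.4 km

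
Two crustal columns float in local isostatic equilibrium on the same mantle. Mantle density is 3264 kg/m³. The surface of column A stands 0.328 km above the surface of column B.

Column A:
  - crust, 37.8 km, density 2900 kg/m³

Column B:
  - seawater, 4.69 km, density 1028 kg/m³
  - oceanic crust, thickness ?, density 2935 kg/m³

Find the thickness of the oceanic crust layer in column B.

Take the compensation level at the base of the deeper column (depth z_c below the surface of column A) and equate Σ ρ_i t_i down to z_c; mantle fills any gap and the z_c terms cancel.
Column A: 37.8×2900 + (z_c − 37.8)×3264
Column B: 0.328×0 + 4.69×1028 + x×2935 + (z_c − 0.328 − 4.69 − x)×3264
The z_c×3264 term appears on both sides and cancels. Collect the known terms of each column as K = Σ(ρt)_known − 3264 × (depth of known layers): K_A = 109620 − 3264×37.8 = −13759.2; K_B = 4821.32 − 3264×(0.328 + 4.69) = −11557.432.
Balance: K_A = K_B − x×(3264 − 2935), so x = (K_B − K_A)/(3264 − 2935) = 2201.77/329 = 6.69 km.

6.69 km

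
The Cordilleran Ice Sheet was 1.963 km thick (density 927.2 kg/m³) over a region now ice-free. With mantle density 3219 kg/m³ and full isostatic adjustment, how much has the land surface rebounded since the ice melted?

Removing the load lets mantle flow back in; uplift u satisfies ρ_ice t = ρ_m u.
u = t ρ_ice/ρ_m = 1.963 km × 927.2/3219 = 0.565 km.

0.565 km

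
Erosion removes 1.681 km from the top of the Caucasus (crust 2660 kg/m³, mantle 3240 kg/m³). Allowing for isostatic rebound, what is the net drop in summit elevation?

Rebound u = e ρ_c/ρ_m = 1.681 km × 2660/3240 = 1.38 km.
Net surface drop = e − u = 1.681 km − 1.38 km = e (ρ_m − ρ_c)/ρ_m = 0.301 km.

0.301 km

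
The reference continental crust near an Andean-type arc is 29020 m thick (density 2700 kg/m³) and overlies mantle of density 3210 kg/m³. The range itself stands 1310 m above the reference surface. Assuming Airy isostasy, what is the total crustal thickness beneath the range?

Root depth r = h ρ_c / (ρ_m − ρ_c) = 1310 m × 2700 / 510 = 6935 m.
Total thickness = T + h + r = 29020 m + 1310 m + 6935 m = 37300 m.

37300 m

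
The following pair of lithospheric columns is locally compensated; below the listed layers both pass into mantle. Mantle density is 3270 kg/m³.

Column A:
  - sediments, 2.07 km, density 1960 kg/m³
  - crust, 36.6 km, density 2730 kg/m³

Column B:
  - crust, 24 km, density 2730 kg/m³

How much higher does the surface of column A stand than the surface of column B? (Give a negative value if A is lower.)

2.91 km

For any compensation level in the mantle, the mantle terms cancel and isostasy reduces to e = (Σt_A − Σt_B) − (Σ(ρt)_A − Σ(ρt)_B) / ρ_m.
Σt_A = 38.67 km; Σt_B = 24 km; Σ(ρt)_A = 103975.2; Σ(ρt)_B = 65520 (in km·kg/m³).
e = (38.67 − 24) − (103975.2 − 65520) / 3270 = 2.91 km.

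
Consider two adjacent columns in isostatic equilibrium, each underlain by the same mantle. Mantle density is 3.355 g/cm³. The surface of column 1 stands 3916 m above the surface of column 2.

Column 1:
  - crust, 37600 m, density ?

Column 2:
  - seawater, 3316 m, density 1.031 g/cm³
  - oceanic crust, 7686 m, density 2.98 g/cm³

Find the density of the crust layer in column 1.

2.72 g/cm³

Take the compensation level at the base of the deeper column (depth z_c below the surface of column 1) and equate Σ ρ_i t_i down to z_c; mantle fills any gap and the z_c terms cancel.
Column 1: 37600×ρ + (z_c − 37600)×3.355
Column 2: 3916×0 + 3316×1.031 + 7686×2.98 + (z_c − 3916 − 11002)×3.355
The z_c×3.355 term appears on both sides and cancels. Collect the known terms of each column as K = Σ(ρt)_known − 3.355 × (depth of known layers): K_1 = 0 − 3.355×37600 = −126148; K_2 = 26323.076 − 3.355×(3916 + 11002) = −23726.814.
Balance: K_1 + 37600×ρ = K_2, so ρ = (K_2 − K_1)/37600 = 102421/37600 = 2.72 g/cm³.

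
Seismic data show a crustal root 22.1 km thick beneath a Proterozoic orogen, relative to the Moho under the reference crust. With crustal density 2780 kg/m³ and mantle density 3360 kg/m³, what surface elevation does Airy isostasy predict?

Equating mass per unit area of the two columns: ρ_c h = (ρ_m − ρ_c) r.
h = r (ρ_m − ρ_c) / ρ_c = 22.1 km × (3360 − 2780) / 2780 = 4.61 km.

4.61 km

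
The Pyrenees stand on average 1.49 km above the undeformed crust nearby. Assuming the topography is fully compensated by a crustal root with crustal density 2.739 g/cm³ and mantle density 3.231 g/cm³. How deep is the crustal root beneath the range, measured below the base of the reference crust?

By Archimedes' principle applied to the lithosphere: the weight of the topography is balanced by the buoyancy of the root, ρ_c h = (ρ_m − ρ_c) r.
r = h · ρ_c / (ρ_m − ρ_c) = 1.49 km × 2.739 / (3.231 − 2.739) = 8.29 km.

8.29 km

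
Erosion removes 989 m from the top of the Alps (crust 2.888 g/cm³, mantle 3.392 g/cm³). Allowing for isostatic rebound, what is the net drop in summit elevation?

Rebound u = e ρ_c/ρ_m = 989 m × 2.888/3.392 = 842 m.
Net surface drop = e − u = 989 m − 842 m = e (ρ_m − ρ_c)/ρ_m = 147 m.

147 m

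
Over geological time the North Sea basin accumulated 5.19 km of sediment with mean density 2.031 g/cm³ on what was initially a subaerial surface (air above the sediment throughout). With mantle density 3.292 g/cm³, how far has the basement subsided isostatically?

Subaerial load: s = t ρ_sed / ρ_m = 5.19 km × 2.031/3.292 = 3.2 km.

3.2 km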